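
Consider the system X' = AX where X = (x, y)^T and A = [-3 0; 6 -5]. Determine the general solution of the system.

x(t) = -C_2e^(-3t), y(t) = -C_1e^(-5t) - 3C_2e^(-3t)

Coefficient matrix A = [[-3, 0], [6, -5]].
Characteristic polynomial det(A - λI) = λ^2 + 8λ + 15 = 0.
Eigenvalues λ = -5, -3.
For λ=-5: (A-λI) row 1 is [2, 0], so an eigenvector is (0, -1).
For λ=-3: (A-λI) row 2 is [6, -2], so an eigenvector is (-1, -3).
General solution: C_1e^(-5t)(0,-1) + C_2e^(-3t)(-1,-3).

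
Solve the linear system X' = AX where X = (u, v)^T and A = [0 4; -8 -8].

u(t) = c_1e^(-4t)cos(4t) + c_2e^(-4t)sin(4t), v(t) = -c_1e^(-4t)sin(4t) - c_1e^(-4t)cos(4t) - c_2e^(-4t)sin(4t) + c_2e^(-4t)cos(4t)

Coefficient matrix A = [[0, 4], [-8, -8]].
Characteristic polynomial det(A - λI) = λ^2 + 8λ + 32 = 0.
Eigenvalues λ = -4 ± 4i (complex conjugate pair).
For λ=-4+4i: an eigenvector is (1,-1) - i(0,-1) = (1, -1 + i).
A real fundamental pair from Re and Im of e^((-4+4i)t)v: X_1 = e^(-4t)(cos(4t)·(1,-1) + sin(4t)·(0,-1)), X_2 = e^(-4t)(sin(4t)·(1,-1) - cos(4t)·(0,-1)).
General solution: c_1X_1 + c_2X_2.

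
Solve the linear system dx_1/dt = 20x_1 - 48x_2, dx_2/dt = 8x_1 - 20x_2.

Coefficient matrix A = [[20, -48], [8, -20]].
Characteristic polynomial det(A - λI) = λ^2 - 16 = 0.
Eigenvalues λ = -4, 4.
For λ=-4: (A-λI) row 1 is [24, -48], so an eigenvector is (2, 1).
For λ=4: (A-λI) row 1 is [16, -48], so an eigenvector is (3, 1).
General solution: K_1e^(-4t)(2,1) + K_2e^(4t)(3,1).

x_1(t) = 2K_1e^(-4t) + 3K_2e^(4t), x_2(t) = K_1e^(-4t) + K_2e^(4t)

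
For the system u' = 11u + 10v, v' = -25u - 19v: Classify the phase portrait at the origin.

A = [[11,10],[-25,-19]]; det(A-λI) = λ^2 + 8λ + 41.
λ = -4 ± 5i: negative real part.

stable spiral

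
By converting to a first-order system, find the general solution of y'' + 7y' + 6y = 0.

Let x_1 = y, x_2 = y'. Then x_1' = x_2 and x_2' = -6x_1 - 7x_2.
A = [[0,1],[-6,-7]]; det(A-λI) = λ^2 + 7λ + 6.
Eigenvalues λ = -1, -6 with eigenvectors (1,-1), (1,-6).

y(t) = c_1e^(-t) + c_2e^(-6t)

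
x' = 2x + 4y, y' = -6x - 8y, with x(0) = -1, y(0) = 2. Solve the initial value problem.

x(t) = e^(-2t) - 2e^(-4t), y(t) = -e^(-2t) + 3e^(-4t)

Coefficient matrix A = [[2, 4], [-6, -8]].
Characteristic polynomial det(A - λI) = λ^2 + 6λ + 8 = 0.
Eigenvalues λ = -2, -4.
For λ=-2: (A-λI) row 1 is [4, 4], so an eigenvector is (1, -1).
For λ=-4: (A-λI) row 1 is [6, 4], so an eigenvector is (2, -3).
General solution: K_1e^(-2t)(1,-1) + K_2e^(-4t)(2,-3).
Applying x(0)=-1, y(0)=2 gives K_1=1, K_2=-1.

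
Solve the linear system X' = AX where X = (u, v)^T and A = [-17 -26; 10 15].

u(t) = -3C_1e^(-t)sin(2t) + 2C_1e^(-t)cos(2t) + 2C_2e^(-t)sin(2t) + 3C_2e^(-t)cos(2t), v(t) = 2C_1e^(-t)sin(2t) - C_1e^(-t)cos(2t) - C_2e^(-t)sin(2t) - 2C_2e^(-t)cos(2t)

Coefficient matrix A = [[-17, -26], [10, 15]].
Characteristic polynomial det(A - λI) = λ^2 + 2λ + 5 = 0.
Eigenvalues λ = -1 ± 2i (complex conjugate pair).
For λ=-1+2i: an eigenvector is (2,-1) - i(-3,2) = (2 + 3i, -1 - 2i).
A real fundamental pair from Re and Im of e^((-1+2i)t)v: X_1 = e^(-t)(cos(2t)·(2,-1) + sin(2t)·(-3,2)), X_2 = e^(-t)(sin(2t)·(2,-1) - cos(2t)·(-3,2)).
General solution: C_1X_1 + C_2X_2.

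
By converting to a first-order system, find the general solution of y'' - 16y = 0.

y(t) = K_1e^(4t) + K_2e^(-4t)

Let x_1 = y, x_2 = y'. Then x_1' = x_2 and x_2' = 16x_1.
A = [[0,1],[16,0]]; det(A-λI) = λ^2 - 16.
Eigenvalues λ = 4, -4 with eigenvectors (1,4), (1,-4).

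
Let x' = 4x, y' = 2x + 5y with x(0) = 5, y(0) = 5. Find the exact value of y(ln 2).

A = [[4,0],[2,5]]; eigenvalues λ = 4, 5.
Eigenvectors: (-1,2) for λ=4, (0,-1) for λ=5.
From the initial condition, c_1 = -5, c_2 = -15.
y(ln 2) = (-5)(2^4)(2) + (-15)(2^5)(-1) = 320.

320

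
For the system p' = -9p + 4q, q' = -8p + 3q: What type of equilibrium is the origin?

stable node

A = [[-9,4],[-8,3]]; det(A-λI) = λ^2 + 6λ + 5.
λ = -1, -5: both negative.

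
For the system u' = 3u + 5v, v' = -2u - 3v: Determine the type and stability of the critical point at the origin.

center

A = [[3,5],[-2,-3]]; det(A-λI) = λ^2 + 1.
λ = 0 ± i: zero real part.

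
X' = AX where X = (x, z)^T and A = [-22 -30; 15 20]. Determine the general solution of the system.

x(t) = -3C_1e^(-t)sin(3t) - C_1e^(-t)cos(3t) - C_2e^(-t)sin(3t) + 3C_2e^(-t)cos(3t), z(t) = 2C_1e^(-t)sin(3t) + C_1e^(-t)cos(3t) + C_2e^(-t)sin(3t) - 2C_2e^(-t)cos(3t)

Coefficient matrix A = [[-22, -30], [15, 20]].
Characteristic polynomial det(A - λI) = λ^2 + 2λ + 10 = 0.
Eigenvalues λ = -1 ± 3i (complex conjugate pair).
For λ=-1+3i: an eigenvector is (-1,1) - i(-3,2) = (-1 + 3i, 1 - 2i).
A real fundamental pair from Re and Im of e^((-1+3i)t)v: X_1 = e^(-t)(cos(3t)·(-1,1) + sin(3t)·(-3,2)), X_2 = e^(-t)(sin(3t)·(-1,1) - cos(3t)·(-3,2)).
General solution: C_1X_1 + C_2X_2.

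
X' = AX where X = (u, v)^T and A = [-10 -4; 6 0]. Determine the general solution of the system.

Coefficient matrix A = [[-10, -4], [6, 0]].
Characteristic polynomial det(A - λI) = λ^2 + 10λ + 24 = 0.
Eigenvalues λ = -6, -4.
For λ=-6: (A-λI) row 1 is [-4, -4], so an eigenvector is (-1, 1).
For λ=-4: (A-λI) row 1 is [-6, -4], so an eigenvector is (2, -3).
General solution: C_1e^(-6t)(-1,1) + C_2e^(-4t)(2,-3).

u(t) = -C_1e^(-6t) + 2C_2e^(-4t), v(t) = C_1e^(-6t) - 3C_2e^(-4t)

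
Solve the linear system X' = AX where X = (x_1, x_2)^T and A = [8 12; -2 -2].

x_1(t) = -2c_1e^(2t) - 3c_2e^(4t), x_2(t) = c_1e^(2t) + c_2e^(4t)

Coefficient matrix A = [[8, 12], [-2, -2]].
Characteristic polynomial det(A - λI) = λ^2 - 6λ + 8 = 0.
Eigenvalues λ = 2, 4.
For λ=2: (A-λI) row 1 is [6, 12], so an eigenvector is (-2, 1).
For λ=4: (A-λI) row 1 is [4, 12], so an eigenvector is (-3, 1).
General solution: c_1e^(2t)(-2,1) + c_2e^(4t)(-3,1).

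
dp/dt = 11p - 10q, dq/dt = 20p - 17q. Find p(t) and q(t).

Coefficient matrix A = [[11, -10], [20, -17]].
Characteristic polynomial det(A - λI) = λ^2 + 6λ + 13 = 0.
Eigenvalues λ = -3 ± 2i (complex conjugate pair).
For λ=-3+2i: an eigenvector is (1,1) - i(2,3) = (1 - 2i, 1 - 3i).
A real fundamental pair from Re and Im of e^((-3+2i)t)v: X_1 = e^(-3t)(cos(2t)·(1,1) + sin(2t)·(2,3)), X_2 = e^(-3t)(sin(2t)·(1,1) - cos(2t)·(2,3)).
General solution: c_1X_1 + c_2X_2.

p(t) = 2c_1e^(-3t)sin(2t) + c_1e^(-3t)cos(2t) + c_2e^(-3t)sin(2t) - 2c_2e^(-3t)cos(2t), q(t) = 3c_1e^(-3t)sin(2t) + c_1e^(-3t)cos(2t) + c_2e^(-3t)sin(2t) - 3c_2e^(-3t)cos(2t)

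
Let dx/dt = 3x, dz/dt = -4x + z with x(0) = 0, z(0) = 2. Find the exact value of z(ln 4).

A = [[3,0],[-4,1]]; eigenvalues λ = 1, 3.
Eigenvectors: (0,-1) for λ=1, (1,-2) for λ=3.
From the initial condition, c_1 = -2, c_2 = 0.
z(ln 4) = (-2)(4^1)(-1) + (0)(4^3)(-2) = 8.

8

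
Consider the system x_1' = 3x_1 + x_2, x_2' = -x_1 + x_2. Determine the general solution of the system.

x_1(t) = -K_1e^(2t) - K_2te^(2t) + K_2e^(2t), x_2(t) = K_1e^(2t) + K_2te^(2t) - 2K_2e^(2t)

Coefficient matrix A = [[3, 1], [-1, 1]].
Characteristic polynomial det(A - λI) = λ^2 - 4λ + 4 = 0.
Single eigenvalue λ = 2 with algebraic multiplicity 2.
Eigenvector v = (-1,1); generalized eigenvector w with (A-λI)w=v is (1,-2).
General solution: e^(2t)[K_1·v + K_2·(t·v + w)].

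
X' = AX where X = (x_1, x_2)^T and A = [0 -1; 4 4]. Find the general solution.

x_1(t) = -c_1e^(2t) - c_2te^(2t) - c_2e^(2t), x_2(t) = 2c_1e^(2t) + 2c_2te^(2t) + 3c_2e^(2t)

Coefficient matrix A = [[0, -1], [4, 4]].
Characteristic polynomial det(A - λI) = λ^2 - 4λ + 4 = 0.
Single eigenvalue λ = 2 with algebraic multiplicity 2.
Eigenvector v = (-1,2); generalized eigenvector w with (A-λI)w=v is (-1,3).
General solution: e^(2t)[c_1·v + c_2·(t·v + w)].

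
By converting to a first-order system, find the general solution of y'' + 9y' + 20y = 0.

Let x_1 = y, x_2 = y'. Then x_1' = x_2 and x_2' = -20x_1 - 9x_2.
A = [[0,1],[-20,-9]]; det(A-λI) = λ^2 + 9λ + 20.
Eigenvalues λ = -5, -4 with eigenvectors (1,-5), (1,-4).

y(t) = K_1e^(-5t) + K_2e^(-4t)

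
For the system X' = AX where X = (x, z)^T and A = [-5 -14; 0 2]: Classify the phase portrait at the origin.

saddle

A = [[-5,-14],[0,2]]; det(A-λI) = λ^2 + 3λ - 10.
λ = 2, -5: opposite signs.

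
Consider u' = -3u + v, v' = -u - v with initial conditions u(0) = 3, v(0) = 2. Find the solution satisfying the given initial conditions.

u(t) = -te^(-2t) + 3e^(-2t), v(t) = -te^(-2t) + 2e^(-2t)

Coefficient matrix A = [[-3, 1], [-1, -1]].
Characteristic polynomial det(A - λI) = λ^2 + 4λ + 4 = 0.
Single eigenvalue λ = -2 with algebraic multiplicity 2.
Eigenvector v = (1,1); generalized eigenvector w with (A-λI)w=v is (1,2).
General solution: e^(-2t)[K_1·v + K_2·(t·v + w)].
Applying u(0)=3, v(0)=2 gives K_1=4, K_2=-1.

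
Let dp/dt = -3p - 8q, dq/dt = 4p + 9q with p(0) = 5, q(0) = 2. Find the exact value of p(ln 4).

-9160

A = [[-3,-8],[4,9]]; eigenvalues λ = 5, 1.
Eigenvectors: (1,-1) for λ=5, (2,-1) for λ=1.
From the initial condition, c_1 = -9, c_2 = 7.
p(ln 4) = (-9)(4^5)(1) + (7)(4^1)(2) = -9160.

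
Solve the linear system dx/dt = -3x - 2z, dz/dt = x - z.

Coefficient matrix A = [[-3, -2], [1, -1]].
Characteristic polynomial det(A - λI) = λ^2 + 4λ + 5 = 0.
Eigenvalues λ = -2 ± i (complex conjugate pair).
For λ=-2+i: an eigenvector is (1,0) - i(-1,1) = (1 + i, 0 - i).
A real fundamental pair from Re and Im of e^((-2+i)t)v: X_1 = e^(-2t)(cos(t)·(1,0) + sin(t)·(-1,1)), X_2 = e^(-2t)(sin(t)·(1,0) - cos(t)·(-1,1)).
General solution: C_1X_1 + C_2X_2.

x(t) = -C_1e^(-2t)sin(t) + C_1e^(-2t)cos(t) + C_2e^(-2t)sin(t) + C_2e^(-2t)cos(t), z(t) = C_1e^(-2t)sin(t) - C_2e^(-2t)cos(t)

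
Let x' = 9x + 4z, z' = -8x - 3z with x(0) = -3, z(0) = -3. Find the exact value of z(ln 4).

9168

A = [[9,4],[-8,-3]]; eigenvalues λ = 1, 5.
Eigenvectors: (1,-2) for λ=1, (1,-1) for λ=5.
From the initial condition, c_1 = 6, c_2 = -9.
z(ln 4) = (6)(4^1)(-2) + (-9)(4^5)(-1) = 9168.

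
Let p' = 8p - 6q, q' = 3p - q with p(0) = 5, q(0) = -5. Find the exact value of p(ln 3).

A = [[8,-6],[3,-1]]; eigenvalues λ = 5, 2.
Eigenvectors: (-2,-1) for λ=5, (-1,-1) for λ=2.
From the initial condition, c_1 = -10, c_2 = 15.
p(ln 3) = (-10)(3^5)(-2) + (15)(3^2)(-1) = 4725.

4725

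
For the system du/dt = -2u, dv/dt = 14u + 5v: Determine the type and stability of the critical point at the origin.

saddle

A = [[-2,0],[14,5]]; det(A-λI) = λ^2 - 3λ - 10.
λ = 5, -2: opposite signs.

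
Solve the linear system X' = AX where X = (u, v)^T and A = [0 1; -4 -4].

u(t) = -K_1e^(-2t) - K_2te^(-2t) - 2K_2e^(-2t), v(t) = 2K_1e^(-2t) + 2K_2te^(-2t) + 3K_2e^(-2t)

Coefficient matrix A = [[0, 1], [-4, -4]].
Characteristic polynomial det(A - λI) = λ^2 + 4λ + 4 = 0.
Single eigenvalue λ = -2 with algebraic multiplicity 2.
Eigenvector v = (-1,2); generalized eigenvector w with (A-λI)w=v is (-2,3).
General solution: e^(-2t)[K_1·v + K_2·(t·v + w)].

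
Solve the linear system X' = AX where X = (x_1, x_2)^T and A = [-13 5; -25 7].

Coefficient matrix A = [[-13, 5], [-25, 7]].
Characteristic polynomial det(A - λI) = λ^2 + 6λ + 34 = 0.
Eigenvalues λ = -3 ± 5i (complex conjugate pair).
For λ=-3+5i: an eigenvector is (1,2) - i(0,-1) = (1, 2 + i).
A real fundamental pair from Re and Im of e^((-3+5i)t)v: X_1 = e^(-3t)(cos(5t)·(1,2) + sin(5t)·(0,-1)), X_2 = e^(-3t)(sin(5t)·(1,2) - cos(5t)·(0,-1)).
General solution: C_1X_1 + C_2X_2.

x_1(t) = C_1e^(-3t)cos(5t) + C_2e^(-3t)sin(5t), x_2(t) = -C_1e^(-3t)sin(5t) + 2C_1e^(-3t)cos(5t) + 2C_2e^(-3t)sin(5t) + C_2e^(-3t)cos(5t)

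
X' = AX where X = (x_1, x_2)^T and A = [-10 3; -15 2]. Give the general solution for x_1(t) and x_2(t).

x_1(t) = C_1e^(-4t)cos(3t) + C_2e^(-4t)sin(3t), x_2(t) = -C_1e^(-4t)sin(3t) + 2C_1e^(-4t)cos(3t) + 2C_2e^(-4t)sin(3t) + C_2e^(-4t)cos(3t)

Coefficient matrix A = [[-10, 3], [-15, 2]].
Characteristic polynomial det(A - λI) = λ^2 + 8λ + 25 = 0.
Eigenvalues λ = -4 ± 3i (complex conjugate pair).
For λ=-4+3i: an eigenvector is (1,2) - i(0,-1) = (1, 2 + i).
A real fundamental pair from Re and Im of e^((-4+3i)t)v: X_1 = e^(-4t)(cos(3t)·(1,2) + sin(3t)·(0,-1)), X_2 = e^(-4t)(sin(3t)·(1,2) - cos(3t)·(0,-1)).
General solution: C_1X_1 + C_2X_2.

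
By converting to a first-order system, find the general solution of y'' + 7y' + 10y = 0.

Let x_1 = y, x_2 = y'. Then x_1' = x_2 and x_2' = -10x_1 - 7x_2.
A = [[0,1],[-10,-7]]; det(A-λI) = λ^2 + 7λ + 10.
Eigenvalues λ = -2, -5 with eigenvectors (1,-2), (1,-5).

y(t) = C_1e^(-2t) + C_2e^(-5t)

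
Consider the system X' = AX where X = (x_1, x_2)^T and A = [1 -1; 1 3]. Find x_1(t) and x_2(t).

Coefficient matrix A = [[1, -1], [1, 3]].
Characteristic polynomial det(A - λI) = λ^2 - 4λ + 4 = 0.
Single eigenvalue λ = 2 with algebraic multiplicity 2.
Eigenvector v = (-1,1); generalized eigenvector w with (A-λI)w=v is (0,1).
General solution: e^(2t)[K_1·v + K_2·(t·v + w)].

x_1(t) = -K_1e^(2t) - K_2te^(2t), x_2(t) = K_1e^(2t) + K_2te^(2t) + K_2e^(2t)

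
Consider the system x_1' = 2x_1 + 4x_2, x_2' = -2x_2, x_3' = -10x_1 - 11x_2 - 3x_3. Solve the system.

Coefficient matrix A = [[2, 4, 0], [0, -2, 0], [-10, -11, -3]].
det(A - λI) = 0 gives eigenvalues λ = 2, -3, -2.
For λ=2: eigenvector (1,0,-2).
For λ=-3: eigenvector (0,0,1).
For λ=-2: eigenvector (-1,1,-1).
General solution: c_1e^(2t)(1,0,-2) + c_2e^(-3t)(0,0,1) + c_3e^(-2t)(-1,1,-1).

x_1(t) = c_1e^(2t) - c_3e^(-2t), x_2(t) = c_3e^(-2t), x_3(t) = -2c_1e^(2t) + c_2e^(-3t) - c_3e^(-2t)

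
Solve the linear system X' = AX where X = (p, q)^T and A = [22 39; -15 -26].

p(t) = 3C_1e^(-2t)sin(3t) + 2C_1e^(-2t)cos(3t) + 2C_2e^(-2t)sin(3t) - 3C_2e^(-2t)cos(3t), q(t) = -2C_1e^(-2t)sin(3t) - C_1e^(-2t)cos(3t) - C_2e^(-2t)sin(3t) + 2C_2e^(-2t)cos(3t)

Coefficient matrix A = [[22, 39], [-15, -26]].
Characteristic polynomial det(A - λI) = λ^2 + 4λ + 13 = 0.
Eigenvalues λ = -2 ± 3i (complex conjugate pair).
For λ=-2+3i: an eigenvector is (2,-1) - i(3,-2) = (2 - 3i, -1 + 2i).
A real fundamental pair from Re and Im of e^((-2+3i)t)v: X_1 = e^(-2t)(cos(3t)·(2,-1) + sin(3t)·(3,-2)), X_2 = e^(-2t)(sin(3t)·(2,-1) - cos(3t)·(3,-2)).
General solution: C_1X_1 + C_2X_2.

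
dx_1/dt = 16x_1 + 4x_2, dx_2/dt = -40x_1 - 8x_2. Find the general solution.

Coefficient matrix A = [[16, 4], [-40, -8]].
Characteristic polynomial det(A - λI) = λ^2 - 8λ + 32 = 0.
Eigenvalues λ = 4 ± 4i (complex conjugate pair).
For λ=4+4i: an eigenvector is (1,-3) - i(0,-1) = (1, -3 + i).
A real fundamental pair from Re and Im of e^((4+4i)t)v: X_1 = e^(4t)(cos(4t)·(1,-3) + sin(4t)·(0,-1)), X_2 = e^(4t)(sin(4t)·(1,-3) - cos(4t)·(0,-1)).
General solution: c_1X_1 + c_2X_2.

x_1(t) = c_1e^(4t)cos(4t) + c_2e^(4t)sin(4t), x_2(t) = -c_1e^(4t)sin(4t) - 3c_1e^(4t)cos(4t) - 3c_2e^(4t)sin(4t) + c_2e^(4t)cos(4t)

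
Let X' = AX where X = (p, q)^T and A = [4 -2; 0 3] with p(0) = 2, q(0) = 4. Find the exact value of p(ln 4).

-1024

A = [[4,-2],[0,3]]; eigenvalues λ = 4, 3.
Eigenvectors: (-1,0) for λ=4, (2,1) for λ=3.
From the initial condition, c_1 = 6, c_2 = 4.
p(ln 4) = (6)(4^4)(-1) + (4)(4^3)(2) = -1024.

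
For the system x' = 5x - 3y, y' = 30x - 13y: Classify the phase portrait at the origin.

A = [[5,-3],[30,-13]]; det(A-λI) = λ^2 + 8λ + 25.
λ = -4 ± 3i: negative real part.

stable spiral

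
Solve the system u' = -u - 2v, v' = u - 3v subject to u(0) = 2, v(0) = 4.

u(t) = -6e^(-2t)sin(t) + 2e^(-2t)cos(t), v(t) = -2e^(-2t)sin(t) + 4e^(-2t)cos(t)

Coefficient matrix A = [[-1, -2], [1, -3]].
Characteristic polynomial det(A - λI) = λ^2 + 4λ + 5 = 0.
Eigenvalues λ = -2 ± i (complex conjugate pair).
For λ=-2+i: an eigenvector is (-1,-1) - i(1,0) = (-1 - i, -1).
A real fundamental pair from Re and Im of e^((-2+i)t)v: X_1 = e^(-2t)(cos(t)·(-1,-1) + sin(t)·(1,0)), X_2 = e^(-2t)(sin(t)·(-1,-1) - cos(t)·(1,0)).
General solution: C_1X_1 + C_2X_2.
Applying u(0)=2, v(0)=4 gives C_1=-4, C_2=2.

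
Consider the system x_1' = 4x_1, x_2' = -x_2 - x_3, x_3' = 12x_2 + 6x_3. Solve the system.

x_1(t) = K_2e^(4t), x_2(t) = -K_1e^(3t) - K_3e^(2t), x_3(t) = 4K_1e^(3t) + 3K_3e^(2t)

Coefficient matrix A = [[4, 0, 0], [0, -1, -1], [0, 12, 6]].
det(A - λI) = 0 gives eigenvalues λ = 3, 4, 2.
For λ=3: eigenvector (0,-1,4).
For λ=4: eigenvector (1,0,0).
For λ=2: eigenvector (0,-1,3).
General solution: K_1e^(3t)(0,-1,4) + K_2e^(4t)(1,0,0) + K_3e^(2t)(0,-1,3).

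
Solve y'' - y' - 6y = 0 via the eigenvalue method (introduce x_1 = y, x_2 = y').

Let x_1 = y, x_2 = y'. Then x_1' = x_2 and x_2' = 6x_1 + x_2.
A = [[0,1],[6,1]]; det(A-λI) = λ^2 - λ - 6.
Eigenvalues λ = -2, 3 with eigenvectors (1,-2), (1,3).

y(t) = C_1e^(-2t) + C_2e^(3t)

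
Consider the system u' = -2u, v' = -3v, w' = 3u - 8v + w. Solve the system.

Coefficient matrix A = [[-2, 0, 0], [0, -3, 0], [3, -8, 1]].
det(A - λI) = 0 gives eigenvalues λ = -2, -3, 1.
For λ=-2: eigenvector (1,0,-1).
For λ=-3: eigenvector (0,1,2).
For λ=1: eigenvector (0,0,1).
General solution: K_1e^(-2t)(1,0,-1) + K_2e^(-3t)(0,1,2) + K_3e^(t)(0,0,1).

u(t) = K_1e^(-2t), v(t) = K_2e^(-3t), w(t) = -K_1e^(-2t) + 2K_2e^(-3t) + K_3e^(t)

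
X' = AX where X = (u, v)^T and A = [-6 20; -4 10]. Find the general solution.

Coefficient matrix A = [[-6, 20], [-4, 10]].
Characteristic polynomial det(A - λI) = λ^2 - 4λ + 20 = 0.
Eigenvalues λ = 2 ± 4i (complex conjugate pair).
For λ=2+4i: an eigenvector is (-1,0) - i(2,1) = (-1 - 2i, 0 - i).
A real fundamental pair from Re and Im of e^((2+4i)t)v: X_1 = e^(2t)(cos(4t)·(-1,0) + sin(4t)·(2,1)), X_2 = e^(2t)(sin(4t)·(-1,0) - cos(4t)·(2,1)).
General solution: c_1X_1 + c_2X_2.

u(t) = 2c_1e^(2t)sin(4t) - c_1e^(2t)cos(4t) - c_2e^(2t)sin(4t) - 2c_2e^(2t)cos(4t), v(t) = c_1e^(2t)sin(4t) - c_2e^(2t)cos(4t)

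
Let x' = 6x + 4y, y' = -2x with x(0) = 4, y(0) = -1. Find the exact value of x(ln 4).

A = [[6,4],[-2,0]]; eigenvalues λ = 2, 4.
Eigenvectors: (-1,1) for λ=2, (2,-1) for λ=4.
From the initial condition, c_1 = 2, c_2 = 3.
x(ln 4) = (2)(4^2)(-1) + (3)(4^4)(2) = 1504.

1504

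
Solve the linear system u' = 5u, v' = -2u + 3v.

u(t) = -C_2e^(5t), v(t) = C_1e^(3t) + C_2e^(5t)

Coefficient matrix A = [[5, 0], [-2, 3]].
Characteristic polynomial det(A - λI) = λ^2 - 8λ + 15 = 0.
Eigenvalues λ = 3, 5.
For λ=3: (A-λI) row 1 is [2, 0], so an eigenvector is (0, 1).
For λ=5: (A-λI) row 2 is [-2, -2], so an eigenvector is (-1, 1).
General solution: C_1e^(3t)(0,1) + C_2e^(5t)(-1,1).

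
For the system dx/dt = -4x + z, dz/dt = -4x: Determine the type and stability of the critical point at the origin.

A = [[-4,1],[-4,0]]; det(A-λI) = λ^2 + 4λ + 4.
repeated λ = -2 with a single eigenvector.

stable improper node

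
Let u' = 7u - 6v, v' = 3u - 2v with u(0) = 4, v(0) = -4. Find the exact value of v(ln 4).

A = [[7,-6],[3,-2]]; eigenvalues λ = 1, 4.
Eigenvectors: (1,1) for λ=1, (2,1) for λ=4.
From the initial condition, c_1 = -12, c_2 = 8.
v(ln 4) = (-12)(4^1)(1) + (8)(4^4)(1) = 2000.

2000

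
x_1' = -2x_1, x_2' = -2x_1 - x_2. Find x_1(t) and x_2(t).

x_1(t) = -C_1e^(-2t), x_2(t) = -2C_1e^(-2t) - C_2e^(-t)

Coefficient matrix A = [[-2, 0], [-2, -1]].
Characteristic polynomial det(A - λI) = λ^2 + 3λ + 2 = 0.
Eigenvalues λ = -2, -1.
For λ=-2: (A-λI) row 2 is [-2, 1], so an eigenvector is (-1, -2).
For λ=-1: (A-λI) row 1 is [-1, 0], so an eigenvector is (0, -1).
General solution: C_1e^(-2t)(-1,-2) + C_2e^(-t)(0,-1).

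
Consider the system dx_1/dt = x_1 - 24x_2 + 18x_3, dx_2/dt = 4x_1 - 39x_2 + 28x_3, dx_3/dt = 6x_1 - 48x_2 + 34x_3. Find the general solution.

Coefficient matrix A = [[1, -24, 18], [4, -39, 28], [6, -48, 34]].
det(A - λI) = 0 gives eigenvalues λ = -3, 1, -2.
For λ=-3: eigenvector (3,5,6).
For λ=1: eigenvector (-2,-3,-4).
For λ=-2: eigenvector (2,4,5).
General solution: c_1e^(-3t)(3,5,6) + c_2e^(t)(-2,-3,-4) + c_3e^(-2t)(2,4,5).

x_1(t) = 3c_1e^(-3t) - 2c_2e^(t) + 2c_3e^(-2t), x_2(t) = 5c_1e^(-3t) - 3c_2e^(t) + 4c_3e^(-2t), x_3(t) = 6c_1e^(-3t) - 4c_2e^(t) + 5c_3e^(-2t)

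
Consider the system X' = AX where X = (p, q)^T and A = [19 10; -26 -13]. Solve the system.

Coefficient matrix A = [[19, 10], [-26, -13]].
Characteristic polynomial det(A - λI) = λ^2 - 6λ + 13 = 0.
Eigenvalues λ = 3 ± 2i (complex conjugate pair).
For λ=3+2i: an eigenvector is (-1,2) - i(2,-3) = (-1 - 2i, 2 + 3i).
A real fundamental pair from Re and Im of e^((3+2i)t)v: X_1 = e^(3t)(cos(2t)·(-1,2) + sin(2t)·(2,-3)), X_2 = e^(3t)(sin(2t)·(-1,2) - cos(2t)·(2,-3)).
General solution: c_1X_1 + c_2X_2.

p(t) = 2c_1e^(3t)sin(2t) - c_1e^(3t)cos(2t) - c_2e^(3t)sin(2t) - 2c_2e^(3t)cos(2t), q(t) = -3c_1e^(3t)sin(2t) + 2c_1e^(3t)cos(2t) + 2c_2e^(3t)sin(2t) + 3c_2e^(3t)cos(2t)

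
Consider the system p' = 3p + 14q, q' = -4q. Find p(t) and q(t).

Coefficient matrix A = [[3, 14], [0, -4]].
Characteristic polynomial det(A - λI) = λ^2 + λ - 12 = 0.
Eigenvalues λ = 3, -4.
For λ=3: (A-λI) row 1 is [0, 14], so an eigenvector is (-1, 0).
For λ=-4: (A-λI) row 1 is [7, 14], so an eigenvector is (2, -1).
General solution: K_1e^(3t)(-1,0) + K_2e^(-4t)(2,-1).

p(t) = -K_1e^(3t) + 2K_2e^(-4t), q(t) = -K_2e^(-4t)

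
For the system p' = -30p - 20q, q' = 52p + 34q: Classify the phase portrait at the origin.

unstable spiral

A = [[-30,-20],[52,34]]; det(A-λI) = λ^2 - 4λ + 20.
λ = 2 ± 4i: positive real part.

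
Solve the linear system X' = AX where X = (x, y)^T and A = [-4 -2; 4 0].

Coefficient matrix A = [[-4, -2], [4, 0]].
Characteristic polynomial det(A - λI) = λ^2 + 4λ + 8 = 0.
Eigenvalues λ = -2 ± 2i (complex conjugate pair).
For λ=-2+2i: an eigenvector is (0,-1) - i(1,-1) = (0 - i, -1 + i).
A real fundamental pair from Re and Im of e^((-2+2i)t)v: X_1 = e^(-2t)(cos(2t)·(0,-1) + sin(2t)·(1,-1)), X_2 = e^(-2t)(sin(2t)·(0,-1) - cos(2t)·(1,-1)).
General solution: c_1X_1 + c_2X_2.

x(t) = c_1e^(-2t)sin(2t) - c_2e^(-2t)cos(2t), y(t) = -c_1e^(-2t)sin(2t) - c_1e^(-2t)cos(2t) - c_2e^(-2t)sin(2t) + c_2e^(-2t)cos(2t)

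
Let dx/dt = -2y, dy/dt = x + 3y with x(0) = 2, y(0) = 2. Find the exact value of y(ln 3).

A = [[0,-2],[1,3]]; eigenvalues λ = 2, 1.
Eigenvectors: (-1,1) for λ=2, (-2,1) for λ=1.
From the initial condition, c_1 = 6, c_2 = -4.
y(ln 3) = (6)(3^2)(1) + (-4)(3^1)(1) = 42.

42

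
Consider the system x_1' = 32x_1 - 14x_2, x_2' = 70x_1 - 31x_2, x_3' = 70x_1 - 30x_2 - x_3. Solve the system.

Coefficient matrix A = [[32, -14, 0], [70, -31, 0], [70, -30, -1]].
det(A - λI) = 0 gives eigenvalues λ = -1, -3, 4.
For λ=-1: eigenvector (0,0,1).
For λ=-3: eigenvector (2,5,5).
For λ=4: eigenvector (1,2,2).
General solution: c_1e^(-t)(0,0,1) + c_2e^(-3t)(2,5,5) + c_3e^(4t)(1,2,2).

x_1(t) = 2c_2e^(-3t) + c_3e^(4t), x_2(t) = 5c_2e^(-3t) + 2c_3e^(4t), x_3(t) = c_1e^(-t) + 5c_2e^(-3t) + 2c_3e^(4t)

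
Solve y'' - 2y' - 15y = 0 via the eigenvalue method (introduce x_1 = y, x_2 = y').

y(t) = K_1e^(5t) + K_2e^(-3t)

Let x_1 = y, x_2 = y'. Then x_1' = x_2 and x_2' = 15x_1 + 2x_2.
A = [[0,1],[15,2]]; det(A-λI) = λ^2 - 2λ - 15.
Eigenvalues λ = 5, -3 with eigenvectors (1,5), (1,-3).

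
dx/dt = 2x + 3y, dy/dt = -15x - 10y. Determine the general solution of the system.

x(t) = -K_1e^(-4t)cos(3t) - K_2e^(-4t)sin(3t), y(t) = K_1e^(-4t)sin(3t) + 2K_1e^(-4t)cos(3t) + 2K_2e^(-4t)sin(3t) - K_2e^(-4t)cos(3t)

Coefficient matrix A = [[2, 3], [-15, -10]].
Characteristic polynomial det(A - λI) = λ^2 + 8λ + 25 = 0.
Eigenvalues λ = -4 ± 3i (complex conjugate pair).
For λ=-4+3i: an eigenvector is (-1,2) - i(0,1) = (-1, 2 - i).
A real fundamental pair from Re and Im of e^((-4+3i)t)v: X_1 = e^(-4t)(cos(3t)·(-1,2) + sin(3t)·(0,1)), X_2 = e^(-4t)(sin(3t)·(-1,2) - cos(3t)·(0,1)).
General solution: K_1X_1 + K_2X_2.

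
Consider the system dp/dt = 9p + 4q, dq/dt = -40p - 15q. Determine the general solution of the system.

p(t) = -c_1e^(-3t)sin(4t) + c_2e^(-3t)cos(4t), q(t) = 3c_1e^(-3t)sin(4t) - c_1e^(-3t)cos(4t) - c_2e^(-3t)sin(4t) - 3c_2e^(-3t)cos(4t)

Coefficient matrix A = [[9, 4], [-40, -15]].
Characteristic polynomial det(A - λI) = λ^2 + 6λ + 25 = 0.
Eigenvalues λ = -3 ± 4i (complex conjugate pair).
For λ=-3+4i: an eigenvector is (0,-1) - i(-1,3) = (0 + i, -1 - 3i).
A real fundamental pair from Re and Im of e^((-3+4i)t)v: X_1 = e^(-3t)(cos(4t)·(0,-1) + sin(4t)·(-1,3)), X_2 = e^(-3t)(sin(4t)·(0,-1) - cos(4t)·(-1,3)).
General solution: c_1X_1 + c_2X_2.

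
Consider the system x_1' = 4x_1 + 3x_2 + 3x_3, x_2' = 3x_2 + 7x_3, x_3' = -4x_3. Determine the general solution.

x_1(t) = c_1e^(4t) - 3c_2e^(3t), x_2(t) = c_2e^(3t) - c_3e^(-4t), x_3(t) = c_3e^(-4t)

Coefficient matrix A = [[4, 3, 3], [0, 3, 7], [0, 0, -4]].
det(A - λI) = 0 gives eigenvalues λ = 4, 3, -4.
For λ=4: eigenvector (1,0,0).
For λ=3: eigenvector (-3,1,0).
For λ=-4: eigenvector (0,-1,1).
General solution: c_1e^(4t)(1,0,0) + c_2e^(3t)(-3,1,0) + c_3e^(-4t)(0,-1,1).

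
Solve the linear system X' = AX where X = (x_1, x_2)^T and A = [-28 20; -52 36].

Coefficient matrix A = [[-28, 20], [-52, 36]].
Characteristic polynomial det(A - λI) = λ^2 - 8λ + 32 = 0.
Eigenvalues λ = 4 ± 4i (complex conjugate pair).
For λ=4+4i: an eigenvector is (2,3) - i(-1,-2) = (2 + i, 3 + 2i).
A real fundamental pair from Re and Im of e^((4+4i)t)v: X_1 = e^(4t)(cos(4t)·(2,3) + sin(4t)·(-1,-2)), X_2 = e^(4t)(sin(4t)·(2,3) - cos(4t)·(-1,-2)).
General solution: K_1X_1 + K_2X_2.

x_1(t) = -K_1e^(4t)sin(4t) + 2K_1e^(4t)cos(4t) + 2K_2e^(4t)sin(4t) + K_2e^(4t)cos(4t), x_2(t) = -2K_1e^(4t)sin(4t) + 3K_1e^(4t)cos(4t) + 3K_2e^(4t)sin(4t) + 2K_2e^(4t)cos(4t)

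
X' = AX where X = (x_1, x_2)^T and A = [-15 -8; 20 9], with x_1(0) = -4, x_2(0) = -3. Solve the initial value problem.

Coefficient matrix A = [[-15, -8], [20, 9]].
Characteristic polynomial det(A - λI) = λ^2 + 6λ + 25 = 0.
Eigenvalues λ = -3 ± 4i (complex conjugate pair).
For λ=-3+4i: an eigenvector is (1,-1) - i(-1,2) = (1 + i, -1 - 2i).
A real fundamental pair from Re and Im of e^((-3+4i)t)v: X_1 = e^(-3t)(cos(4t)·(1,-1) + sin(4t)·(-1,2)), X_2 = e^(-3t)(sin(4t)·(1,-1) - cos(4t)·(-1,2)).
General solution: K_1X_1 + K_2X_2.
Applying x_1(0)=-4, x_2(0)=-3 gives K_1=-11, K_2=7.

x_1(t) = 18e^(-3t)sin(4t) - 4e^(-3t)cos(4t), x_2(t) = -29e^(-3t)sin(4t) - 3e^(-3t)cos(4t)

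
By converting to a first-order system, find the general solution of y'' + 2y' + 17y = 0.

Let x_1 = y, x_2 = y'. Then x_1' = x_2 and x_2' = -17x_1 - 2x_2.
A = [[0,1],[-17,-2]]; det(A-λI) = λ^2 + 2λ + 17.
Eigenvalues λ = -1 ± 4i.

y(t) = C_1e^(-t)cos(4t) + C_2e^(-t)sin(4t)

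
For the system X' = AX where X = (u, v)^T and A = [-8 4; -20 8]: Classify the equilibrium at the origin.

A = [[-8,4],[-20,8]]; det(A-λI) = λ^2 + 16.
λ = 0 ± 4i: zero real part.

center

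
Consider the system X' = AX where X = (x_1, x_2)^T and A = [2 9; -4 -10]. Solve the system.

Coefficient matrix A = [[2, 9], [-4, -10]].
Characteristic polynomial det(A - λI) = λ^2 + 8λ + 16 = 0.
Single eigenvalue λ = -4 with algebraic multiplicity 2.
Eigenvector v = (-3,2); generalized eigenvector w with (A-λI)w=v is (-2,1).
General solution: e^(-4t)[c_1·v + c_2·(t·v + w)].

x_1(t) = -3c_1e^(-4t) - 3c_2te^(-4t) - 2c_2e^(-4t), x_2(t) = 2c_1e^(-4t) + 2c_2te^(-4t) + c_2e^(-4t)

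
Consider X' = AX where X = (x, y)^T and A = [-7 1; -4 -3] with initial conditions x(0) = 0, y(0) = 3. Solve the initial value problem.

x(t) = 3te^(-5t), y(t) = 6te^(-5t) + 3e^(-5t)

Coefficient matrix A = [[-7, 1], [-4, -3]].
Characteristic polynomial det(A - λI) = λ^2 + 10λ + 25 = 0.
Single eigenvalue λ = -5 with algebraic multiplicity 2.
Eigenvector v = (1,2); generalized eigenvector w with (A-λI)w=v is (0,1).
General solution: e^(-5t)[c_1·v + c_2·(t·v + w)].
Applying x(0)=0, y(0)=3 gives c_1=0, c_2=3.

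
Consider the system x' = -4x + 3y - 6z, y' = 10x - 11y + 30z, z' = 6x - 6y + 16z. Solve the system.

Coefficient matrix A = [[-4, 3, -6], [10, -11, 30], [6, -6, 16]].
det(A - λI) = 0 gives eigenvalues λ = 4, -1, -2.
For λ=4: eigenvector (0,2,1).
For λ=-1: eigenvector (1,1,0).
For λ=-2: eigenvector (3,0,-1).
General solution: C_1e^(4t)(0,2,1) + C_2e^(-t)(1,1,0) + C_3e^(-2t)(3,0,-1).

x(t) = C_2e^(-t) + 3C_3e^(-2t), y(t) = 2C_1e^(4t) + C_2e^(-t), z(t) = C_1e^(4t) - C_3e^(-2t)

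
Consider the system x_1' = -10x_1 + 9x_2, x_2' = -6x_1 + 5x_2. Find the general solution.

Coefficient matrix A = [[-10, 9], [-6, 5]].
Characteristic polynomial det(A - λI) = λ^2 + 5λ + 4 = 0.
Eigenvalues λ = -1, -4.
For λ=-1: (A-λI) row 1 is [-9, 9], so an eigenvector is (1, 1).
For λ=-4: (A-λI) row 1 is [-6, 9], so an eigenvector is (3, 2).
General solution: c_1e^(-t)(1,1) + c_2e^(-4t)(3,2).

x_1(t) = c_1e^(-t) + 3c_2e^(-4t), x_2(t) = c_1e^(-t) + 2c_2e^(-4t)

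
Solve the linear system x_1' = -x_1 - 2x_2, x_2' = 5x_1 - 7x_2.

Coefficient matrix A = [[-1, -2], [5, -7]].
Characteristic polynomial det(A - λI) = λ^2 + 8λ + 17 = 0.
Eigenvalues λ = -4 ± i (complex conjugate pair).
For λ=-4+i: an eigenvector is (1,1) - i(1,2) = (1 - i, 1 - 2i).
A real fundamental pair from Re and Im of e^((-4+i)t)v: X_1 = e^(-4t)(cos(t)·(1,1) + sin(t)·(1,2)), X_2 = e^(-4t)(sin(t)·(1,1) - cos(t)·(1,2)).
General solution: c_1X_1 + c_2X_2.

x_1(t) = c_1e^(-4t)sin(t) + c_1e^(-4t)cos(t) + c_2e^(-4t)sin(t) - c_2e^(-4t)cos(t), x_2(t) = 2c_1e^(-4t)sin(t) + c_1e^(-4t)cos(t) + c_2e^(-4t)sin(t) - 2c_2e^(-4t)cos(t)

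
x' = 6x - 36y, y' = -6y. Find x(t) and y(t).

Coefficient matrix A = [[6, -36], [0, -6]].
Characteristic polynomial det(A - λI) = λ^2 - 36 = 0.
Eigenvalues λ = 6, -6.
For λ=6: (A-λI) row 1 is [0, -36], so an eigenvector is (1, 0).
For λ=-6: (A-λI) row 1 is [12, -36], so an eigenvector is (-3, -1).
General solution: C_1e^(6t)(1,0) + C_2e^(-6t)(-3,-1).

x(t) = C_1e^(6t) - 3C_2e^(-6t), y(t) = -C_2e^(-6t)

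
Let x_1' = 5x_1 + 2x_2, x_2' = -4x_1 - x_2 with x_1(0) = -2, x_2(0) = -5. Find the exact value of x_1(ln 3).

-222

A = [[5,2],[-4,-1]]; eigenvalues λ = 1, 3.
Eigenvectors: (1,-2) for λ=1, (-1,1) for λ=3.
From the initial condition, c_1 = 7, c_2 = 9.
x_1(ln 3) = (7)(3^1)(1) + (9)(3^3)(-1) = -222.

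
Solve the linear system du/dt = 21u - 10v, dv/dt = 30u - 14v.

u(t) = K_1e^(t) + 2K_2e^(6t), v(t) = 2K_1e^(t) + 3K_2e^(6t)

Coefficient matrix A = [[21, -10], [30, -14]].
Characteristic polynomial det(A - λI) = λ^2 - 7λ + 6 = 0.
Eigenvalues λ = 1, 6.
For λ=1: (A-λI) row 1 is [20, -10], so an eigenvector is (1, 2).
For λ=6: (A-λI) row 1 is [15, -10], so an eigenvector is (2, 3).
General solution: K_1e^(t)(1,2) + K_2e^(6t)(2,3).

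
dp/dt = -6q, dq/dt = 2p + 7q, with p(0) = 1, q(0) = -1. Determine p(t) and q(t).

Coefficient matrix A = [[0, -6], [2, 7]].
Characteristic polynomial det(A - λI) = λ^2 - 7λ + 12 = 0.
Eigenvalues λ = 4, 3.
For λ=4: (A-λI) row 1 is [-4, -6], so an eigenvector is (-3, 2).
For λ=3: (A-λI) row 1 is [-3, -6], so an eigenvector is (2, -1).
General solution: c_1e^(4t)(-3,2) + c_2e^(3t)(2,-1).
Applying p(0)=1, q(0)=-1 gives c_1=-1, c_2=-1.

p(t) = 3e^(4t) - 2e^(3t), q(t) = -2e^(4t) + e^(3t)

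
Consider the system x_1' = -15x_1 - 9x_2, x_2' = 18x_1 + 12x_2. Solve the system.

x_1(t) = -K_1e^(-6t) - K_2e^(3t), x_2(t) = K_1e^(-6t) + 2K_2e^(3t)

Coefficient matrix A = [[-15, -9], [18, 12]].
Characteristic polynomial det(A - λI) = λ^2 + 3λ - 18 = 0.
Eigenvalues λ = -6, 3.
For λ=-6: (A-λI) row 1 is [-9, -9], so an eigenvector is (-1, 1).
For λ=3: (A-λI) row 1 is [-18, -9], so an eigenvector is (-1, 2).
General solution: K_1e^(-6t)(-1,1) + K_2e^(3t)(-1,2).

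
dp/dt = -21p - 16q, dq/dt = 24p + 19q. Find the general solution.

Coefficient matrix A = [[-21, -16], [24, 19]].
Characteristic polynomial det(A - λI) = λ^2 + 2λ - 15 = 0.
Eigenvalues λ = 3, -5.
For λ=3: (A-λI) row 1 is [-24, -16], so an eigenvector is (2, -3).
For λ=-5: (A-λI) row 1 is [-16, -16], so an eigenvector is (1, -1).
General solution: K_1e^(3t)(2,-3) + K_2e^(-5t)(1,-1).

p(t) = 2K_1e^(3t) + K_2e^(-5t), q(t) = -3K_1e^(3t) - K_2e^(-5t)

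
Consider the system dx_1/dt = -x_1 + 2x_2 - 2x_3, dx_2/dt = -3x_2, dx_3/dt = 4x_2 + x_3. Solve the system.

Coefficient matrix A = [[-1, 2, -2], [0, -3, 0], [0, 4, 1]].
det(A - λI) = 0 gives eigenvalues λ = -1, 1, -3.
For λ=-1: eigenvector (1,0,0).
For λ=1: eigenvector (-1,0,1).
For λ=-3: eigenvector (-2,1,-1).
General solution: K_1e^(-t)(1,0,0) + K_2e^(t)(-1,0,1) + K_3e^(-3t)(-2,1,-1).

x_1(t) = K_1e^(-t) - K_2e^(t) - 2K_3e^(-3t), x_2(t) = K_3e^(-3t), x_3(t) = K_2e^(t) - K_3e^(-3t)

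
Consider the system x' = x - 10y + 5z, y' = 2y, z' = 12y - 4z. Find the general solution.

x(t) = C_2e^(t) - C_3e^(-4t), y(t) = C_1e^(2t), z(t) = 2C_1e^(2t) + C_3e^(-4t)

Coefficient matrix A = [[1, -10, 5], [0, 2, 0], [0, 12, -4]].
det(A - λI) = 0 gives eigenvalues λ = 2, 1, -4.
For λ=2: eigenvector (0,1,2).
For λ=1: eigenvector (1,0,0).
For λ=-4: eigenvector (-1,0,1).
General solution: C_1e^(2t)(0,1,2) + C_2e^(t)(1,0,0) + C_3e^(-4t)(-1,0,1).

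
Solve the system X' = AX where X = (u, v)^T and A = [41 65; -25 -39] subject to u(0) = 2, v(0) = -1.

u(t) = 3e^(t)sin(5t) + 2e^(t)cos(5t), v(t) = -2e^(t)sin(5t) - e^(t)cos(5t)

Coefficient matrix A = [[41, 65], [-25, -39]].
Characteristic polynomial det(A - λI) = λ^2 - 2λ + 26 = 0.
Eigenvalues λ = 1 ± 5i (complex conjugate pair).
For λ=1+5i: an eigenvector is (-3,2) - i(2,-1) = (-3 - 2i, 2 + i).
A real fundamental pair from Re and Im of e^((1+5i)t)v: X_1 = e^(t)(cos(5t)·(-3,2) + sin(5t)·(2,-1)), X_2 = e^(t)(sin(5t)·(-3,2) - cos(5t)·(2,-1)).
General solution: K_1X_1 + K_2X_2.
Applying u(0)=2, v(0)=-1 gives K_1=0, K_2=-1.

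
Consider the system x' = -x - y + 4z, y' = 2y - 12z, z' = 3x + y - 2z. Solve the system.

x(t) = C_1e^(2t) - C_2e^(-2t) - C_3e^(-t), y(t) = -3C_1e^(2t) + 3C_2e^(-2t) + 4C_3e^(-t), z(t) = C_2e^(-2t) + C_3e^(-t)

Coefficient matrix A = [[-1, -1, 4], [0, 2, -12], [3, 1, -2]].
det(A - λI) = 0 gives eigenvalues λ = 2, -2, -1.
For λ=2: eigenvector (1,-3,0).
For λ=-2: eigenvector (-1,3,1).
For λ=-1: eigenvector (-1,4,1).
General solution: C_1e^(2t)(1,-3,0) + C_2e^(-2t)(-1,3,1) + C_3e^(-t)(-1,4,1).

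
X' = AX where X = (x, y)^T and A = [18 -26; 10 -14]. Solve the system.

Coefficient matrix A = [[18, -26], [10, -14]].
Characteristic polynomial det(A - λI) = λ^2 - 4λ + 8 = 0.
Eigenvalues λ = 2 ± 2i (complex conjugate pair).
For λ=2+2i: an eigenvector is (-2,-1) - i(-3,-2) = (-2 + 3i, -1 + 2i).
A real fundamental pair from Re and Im of e^((2+2i)t)v: X_1 = e^(2t)(cos(2t)·(-2,-1) + sin(2t)·(-3,-2)), X_2 = e^(2t)(sin(2t)·(-2,-1) - cos(2t)·(-3,-2)).
General solution: C_1X_1 + C_2X_2.

x(t) = -3C_1e^(2t)sin(2t) - 2C_1e^(2t)cos(2t) - 2C_2e^(2t)sin(2t) + 3C_2e^(2t)cos(2t), y(t) = -2C_1e^(2t)sin(2t) - C_1e^(2t)cos(2t) - C_2e^(2t)sin(2t) + 2C_2e^(2t)cos(2t)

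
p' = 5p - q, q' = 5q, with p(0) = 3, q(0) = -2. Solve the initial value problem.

Coefficient matrix A = [[5, -1], [0, 5]].
Characteristic polynomial det(A - λI) = λ^2 - 10λ + 25 = 0.
Single eigenvalue λ = 5 with algebraic multiplicity 2.
Eigenvector v = (-1,0); generalized eigenvector w with (A-λI)w=v is (-2,1).
General solution: e^(5t)[c_1·v + c_2·(t·v + w)].
Applying p(0)=3, q(0)=-2 gives c_1=1, c_2=-2.

p(t) = 2te^(5t) + 3e^(5t), q(t) = -2e^(5t)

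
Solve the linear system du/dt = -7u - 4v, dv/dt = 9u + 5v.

u(t) = 2c_1e^(-t) + 2c_2te^(-t) + c_2e^(-t), v(t) = -3c_1e^(-t) - 3c_2te^(-t) - 2c_2e^(-t)

Coefficient matrix A = [[-7, -4], [9, 5]].
Characteristic polynomial det(A - λI) = λ^2 + 2λ + 1 = 0.
Single eigenvalue λ = -1 with algebraic multiplicity 2.
Eigenvector v = (2,-3); generalized eigenvector w with (A-λI)w=v is (1,-2).
General solution: e^(-t)[c_1·v + c_2·(t·v + w)].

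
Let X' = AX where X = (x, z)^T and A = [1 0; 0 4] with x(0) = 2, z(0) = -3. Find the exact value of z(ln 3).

A = [[1,0],[0,4]]; eigenvalues λ = 4, 1.
Eigenvectors: (0,-1) for λ=4, (1,0) for λ=1.
From the initial condition, c_1 = 3, c_2 = 2.
z(ln 3) = (3)(3^4)(-1) + (2)(3^1)(0) = -243.

-243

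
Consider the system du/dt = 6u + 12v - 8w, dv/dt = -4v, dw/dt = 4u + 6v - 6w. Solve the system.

Coefficient matrix A = [[6, 12, -8], [0, -4, 0], [4, 6, -6]].
det(A - λI) = 0 gives eigenvalues λ = 2, -4, -2.
For λ=2: eigenvector (2,0,1).
For λ=-4: eigenvector (2,-1,1).
For λ=-2: eigenvector (1,0,1).
General solution: c_1e^(2t)(2,0,1) + c_2e^(-4t)(2,-1,1) + c_3e^(-2t)(1,0,1).

u(t) = 2c_1e^(2t) + 2c_2e^(-4t) + c_3e^(-2t), v(t) = -c_2e^(-4t), w(t) = c_1e^(2t) + c_2e^(-4t) + c_3e^(-2t)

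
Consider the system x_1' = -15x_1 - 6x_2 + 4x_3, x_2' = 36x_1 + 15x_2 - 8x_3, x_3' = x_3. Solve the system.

x_1(t) = C_1e^(-3t) - C_2e^(3t) + C_3e^(t), x_2(t) = -2C_1e^(-3t) + 3C_2e^(3t) - 2C_3e^(t), x_3(t) = C_3e^(t)

Coefficient matrix A = [[-15, -6, 4], [36, 15, -8], [0, 0, 1]].
det(A - λI) = 0 gives eigenvalues λ = -3, 3, 1.
For λ=-3: eigenvector (1,-2,0).
For λ=3: eigenvector (-1,3,0).
For λ=1: eigenvector (1,-2,1).
General solution: C_1e^(-3t)(1,-2,0) + C_2e^(3t)(-1,3,0) + C_3e^(t)(1,-2,1).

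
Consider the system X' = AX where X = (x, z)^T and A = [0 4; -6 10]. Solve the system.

x(t) = 2C_1e^(6t) + C_2e^(4t), z(t) = 3C_1e^(6t) + C_2e^(4t)

Coefficient matrix A = [[0, 4], [-6, 10]].
Characteristic polynomial det(A - λI) = λ^2 - 10λ + 24 = 0.
Eigenvalues λ = 6, 4.
For λ=6: (A-λI) row 1 is [-6, 4], so an eigenvector is (2, 3).
For λ=4: (A-λI) row 1 is [-4, 4], so an eigenvector is (1, 1).
General solution: C_1e^(6t)(2,3) + C_2e^(4t)(1,1).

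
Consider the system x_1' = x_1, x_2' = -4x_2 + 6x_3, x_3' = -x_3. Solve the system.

Coefficient matrix A = [[1, 0, 0], [0, -4, 6], [0, 0, -1]].
det(A - λI) = 0 gives eigenvalues λ = -1, -4, 1.
For λ=-1: eigenvector (0,2,1).
For λ=-4: eigenvector (0,1,0).
For λ=1: eigenvector (1,0,0).
General solution: c_1e^(-t)(0,2,1) + c_2e^(-4t)(0,1,0) + c_3e^(t)(1,0,0).

x_1(t) = c_3e^(t), x_2(t) = 2c_1e^(-t) + c_2e^(-4t), x_3(t) = c_1e^(-t)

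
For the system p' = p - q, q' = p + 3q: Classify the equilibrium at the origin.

A = [[1,-1],[1,3]]; det(A-λI) = λ^2 - 4λ + 4.
repeated λ = 2 with a single eigenvector.

unstable improper node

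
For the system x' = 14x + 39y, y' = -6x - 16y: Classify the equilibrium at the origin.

stable spiral

A = [[14,39],[-6,-16]]; det(A-λI) = λ^2 + 2λ + 10.
λ = -1 ± 3i: negative real part.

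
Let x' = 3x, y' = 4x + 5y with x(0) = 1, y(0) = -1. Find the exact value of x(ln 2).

A = [[3,0],[4,5]]; eigenvalues λ = 5, 3.
Eigenvectors: (0,-1) for λ=5, (-1,2) for λ=3.
From the initial condition, c_1 = -1, c_2 = -1.
x(ln 2) = (-1)(2^5)(0) + (-1)(2^3)(-1) = 8.

8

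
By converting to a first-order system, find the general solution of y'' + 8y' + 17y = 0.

y(t) = K_1e^(-4t)cos(t) + K_2e^(-4t)sin(t)

Let x_1 = y, x_2 = y'. Then x_1' = x_2 and x_2' = -17x_1 - 8x_2.
A = [[0,1],[-17,-8]]; det(A-λI) = λ^2 + 8λ + 17.
Eigenvalues λ = -4 ± i.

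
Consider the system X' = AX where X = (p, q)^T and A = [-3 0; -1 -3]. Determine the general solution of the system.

p(t) = C_2e^(-3t), q(t) = -C_1e^(-3t) - C_2te^(-3t) + 2C_2e^(-3t)

Coefficient matrix A = [[-3, 0], [-1, -3]].
Characteristic polynomial det(A - λI) = λ^2 + 6λ + 9 = 0.
Single eigenvalue λ = -3 with algebraic multiplicity 2.
Eigenvector v = (0,-1); generalized eigenvector w with (A-λI)w=v is (1,2).
General solution: e^(-3t)[C_1·v + C_2·(t·v + w)].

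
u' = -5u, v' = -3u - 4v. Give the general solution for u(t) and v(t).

Coefficient matrix A = [[-5, 0], [-3, -4]].
Characteristic polynomial det(A - λI) = λ^2 + 9λ + 20 = 0.
Eigenvalues λ = -4, -5.
For λ=-4: (A-λI) row 1 is [-1, 0], so an eigenvector is (0, -1).
For λ=-5: (A-λI) row 2 is [-3, 1], so an eigenvector is (-1, -3).
General solution: c_1e^(-4t)(0,-1) + c_2e^(-5t)(-1,-3).

u(t) = -c_2e^(-5t), v(t) = -c_1e^(-4t) - 3c_2e^(-5t)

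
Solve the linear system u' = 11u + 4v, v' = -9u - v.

Coefficient matrix A = [[11, 4], [-9, -1]].
Characteristic polynomial det(A - λI) = λ^2 - 10λ + 25 = 0.
Single eigenvalue λ = 5 with algebraic multiplicity 2.
Eigenvector v = (2,-3); generalized eigenvector w with (A-λI)w=v is (-1,2).
General solution: e^(5t)[K_1·v + K_2·(t·v + w)].

u(t) = 2K_1e^(5t) + 2K_2te^(5t) - K_2e^(5t), v(t) = -3K_1e^(5t) - 3K_2te^(5t) + 2K_2e^(5t)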